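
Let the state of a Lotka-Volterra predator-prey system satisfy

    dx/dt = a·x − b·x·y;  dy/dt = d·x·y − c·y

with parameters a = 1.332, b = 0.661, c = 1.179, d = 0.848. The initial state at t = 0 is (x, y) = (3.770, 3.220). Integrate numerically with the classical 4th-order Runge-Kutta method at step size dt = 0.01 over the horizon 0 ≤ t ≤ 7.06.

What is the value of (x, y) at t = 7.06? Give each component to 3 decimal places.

t=0.000: state=(3.770, 3.220)
step 1 (dt=0.01): k1=(-3.003, 6.498), k2=(-3.071, 6.522), k3=(-3.071, 6.521), k4=(-3.139, 6.544); state += dt/6·(k1+2k2+2k3+k4)
t=0.010: state=(3.739, 3.285)
t=0.020: state=(3.707, 3.351)
t=0.030: state=(3.674, 3.417)
continuing one RK4 step at a time; state shown every 25 steps (Δt=0.25):
t=0.250: state=(2.700, 4.803)
t=0.500: state=(1.571, 5.592)
t=0.750: state=(0.877, 5.356)
t=1.000: state=(0.535, 4.612)
t=1.250: state=(0.374, 3.774)
t=1.500: state=(0.298, 3.015)
t=1.750: state=(0.267, 2.382)
t=2.000: state=(0.262, 1.876)
t=2.250: state=(0.278, 1.478)
t=2.500: state=(0.311, 1.172)
t=2.750: state=(0.365, 0.937)
t=3.000: state=(0.443, 0.760)
t=3.250: state=(0.552, 0.628)
t=3.500: state=(0.700, 0.534)
t=3.750: state=(0.899, 0.471)
t=4.000: state=(1.164, 0.436)
t=4.250: state=(1.512, 0.430)
t=4.500: state=(1.961, 0.462)
t=4.750: state=(2.519, 0.552)
t=5.000: state=(3.162, 0.750)
t=5.250: state=(3.781, 1.168)
t=5.500: state=(4.084, 2.022)
t=5.750: state=(3.646, 3.470)
t=6.000: state=(2.511, 4.996)
t=6.250: state=(1.435, 5.612)
t=6.500: state=(0.807, 5.262)
t=6.750: state=(0.502, 4.484)
t=7.000: state=(0.358, 3.651)
t=7.060: state=(0.337, 3.462)

(x, y) = (0.337, 3.462)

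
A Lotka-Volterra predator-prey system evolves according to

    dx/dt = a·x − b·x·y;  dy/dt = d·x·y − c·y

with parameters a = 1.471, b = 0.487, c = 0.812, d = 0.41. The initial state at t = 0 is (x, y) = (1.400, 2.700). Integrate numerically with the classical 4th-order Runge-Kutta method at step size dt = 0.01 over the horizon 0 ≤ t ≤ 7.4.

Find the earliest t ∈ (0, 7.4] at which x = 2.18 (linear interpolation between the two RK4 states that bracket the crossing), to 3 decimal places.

t=0.000: state=(1.400, 2.700)
step 1 (dt=0.01): k1=(0.219, -0.643), k2=(0.221, -0.641), k3=(0.221, -0.641), k4=(0.223, -0.639); state += dt/6·(k1+2k2+2k3+k4)
t=0.010: state=(1.402, 2.694)
t=0.020: state=(1.404, 2.687)
t=0.030: state=(1.407, 2.681)
continuing one RK4 step at a time; state shown every 25 steps (Δt=0.25):
t=0.250: state=(1.469, 2.552)
t=0.500: state=(1.567, 2.434)
t=0.750: state=(1.693, 2.347)
t=1.000: state=(1.844, 2.296)
t=1.250: state=(2.016, 2.284)
t=1.470: state=(2.179, 2.308)
next step: t=1.480: state=(2.187, 2.310) — x has crossed 2.18
linear interpolation between t=1.470 (2.17933) and t=1.480 (2.18690) → t≈1.471

t = 1.471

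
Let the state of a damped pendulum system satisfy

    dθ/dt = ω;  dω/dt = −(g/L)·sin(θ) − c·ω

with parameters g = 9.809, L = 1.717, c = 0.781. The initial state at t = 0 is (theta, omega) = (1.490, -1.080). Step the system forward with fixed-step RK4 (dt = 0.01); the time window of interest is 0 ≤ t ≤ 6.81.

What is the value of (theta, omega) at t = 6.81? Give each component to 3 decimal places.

t=0.000: state=(1.490, -1.080)
step 1 (dt=0.01): k1=(-1.080, -4.851), k2=(-1.104, -4.829), k3=(-1.104, -4.829), k4=(-1.128, -4.808); state += dt/6·(k1+2k2+2k3+k4)
t=0.010: state=(1.479, -1.128)
t=0.020: state=(1.467, -1.176)
t=0.030: state=(1.455, -1.224)
continuing one RK4 step at a time; state shown every 25 steps (Δt=0.25):
t=0.250: state=(1.081, -2.130)
t=0.500: state=(0.469, -2.647)
t=0.750: state=(-0.172, -2.344)
t=1.000: state=(-0.647, -1.384)
t=1.250: state=(-0.849, -0.232)
t=1.500: state=(-0.776, 0.769)
t=1.750: state=(-0.495, 1.409)
t=2.000: state=(-0.114, 1.541)
t=2.250: state=(0.234, 1.174)
t=2.500: state=(0.448, 0.512)
t=2.750: state=(0.487, -0.181)
t=3.000: state=(0.372, -0.699)
t=3.250: state=(0.163, -0.919)
t=3.500: state=(-0.060, -0.815)
t=3.750: state=(-0.225, -0.473)
t=4.000: state=(-0.290, -0.047)
t=4.250: state=(-0.253, 0.318)
t=4.500: state=(-0.144, 0.521)
t=4.750: state=(-0.009, 0.526)
t=5.000: state=(0.104, 0.364)
t=5.250: state=(0.165, 0.117)
t=5.500: state=(0.164, -0.123)
t=5.750: state=(0.111, -0.282)
t=6.000: state=(0.033, -0.324)
t=6.250: state=(-0.042, -0.257)
t=6.500: state=(-0.090, -0.121)
t=6.750: state=(-0.101, 0.029)
t=6.810: state=(-0.099, 0.061)

(theta, omega) = (-0.099, 0.061)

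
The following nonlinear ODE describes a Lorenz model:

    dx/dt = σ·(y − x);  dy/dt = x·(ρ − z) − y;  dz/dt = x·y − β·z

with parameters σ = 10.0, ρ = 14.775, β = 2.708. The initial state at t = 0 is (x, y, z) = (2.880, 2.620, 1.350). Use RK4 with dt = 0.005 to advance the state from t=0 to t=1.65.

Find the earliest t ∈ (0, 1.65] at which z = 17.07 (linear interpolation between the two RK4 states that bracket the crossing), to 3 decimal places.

t=0.000: state=(2.880, 2.620, 1.350)
step 1 (dt=0.005): k1=(-2.600, 36.044, 3.890), k2=(-1.634, 35.839, 4.105), k3=(-1.663, 35.870, 4.109), k4=(-0.723, 35.694, 4.327); state += dt/6·(k1+2k2+2k3+k4)
t=0.005: state=(2.872, 2.799, 1.371)
t=0.010: state=(2.873, 2.977, 1.393)
t=0.015: state=(2.882, 3.154, 1.418)
continuing one RK4 step at a time; state shown every 20 steps (Δt=0.1):
t=0.100: state=(4.066, 6.418, 2.369)
t=0.200: state=(7.359, 11.435, 6.364)
t=0.300: state=(11.141, 13.594, 15.875)
t=0.310: state=(11.360, 13.275, 16.944)
next step: t=0.315: state=(11.448, 13.071, 17.462) — z has crossed 17.07
linear interpolation between t=0.310 (16.94362) and t=0.315 (17.46201) → t≈0.311

t = 0.311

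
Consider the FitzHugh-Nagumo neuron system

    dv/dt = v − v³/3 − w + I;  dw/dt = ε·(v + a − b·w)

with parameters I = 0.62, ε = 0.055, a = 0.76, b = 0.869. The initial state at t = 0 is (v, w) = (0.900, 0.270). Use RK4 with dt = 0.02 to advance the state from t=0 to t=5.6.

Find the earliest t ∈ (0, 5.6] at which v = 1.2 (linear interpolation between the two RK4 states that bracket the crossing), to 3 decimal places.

t = 0.302

t=0.000: state=(0.900, 0.270)
step 1 (dt=0.02): k1=(1.007, 0.078), k2=(1.008, 0.079), k3=(1.008, 0.079), k4=(1.009, 0.079); state += dt/6·(k1+2k2+2k3+k4)
t=0.020: state=(0.920, 0.272)
t=0.040: state=(0.940, 0.273)
t=0.060: state=(0.961, 0.275)
continuing one RK4 step at a time; state shown every 10 steps (Δt=0.2):
t=0.200: state=(1.101, 0.287)
t=0.300: state=(1.198, 0.296)
next step: t=0.320: state=(1.217, 0.298) — v has crossed 1.2
linear interpolation between t=0.300 (1.19812) and t=0.320 (1.21699) → t≈0.302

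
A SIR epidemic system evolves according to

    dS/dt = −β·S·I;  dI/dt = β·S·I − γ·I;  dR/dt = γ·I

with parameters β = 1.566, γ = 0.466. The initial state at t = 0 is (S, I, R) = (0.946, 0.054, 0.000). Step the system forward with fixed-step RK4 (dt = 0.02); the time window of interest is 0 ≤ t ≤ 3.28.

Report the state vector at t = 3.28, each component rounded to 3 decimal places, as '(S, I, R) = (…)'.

(S, I, R) = (0.314, 0.358, 0.328)

t=0.000: state=(0.946, 0.054, 0.000)
step 1 (dt=0.02): k1=(-0.080, 0.055, 0.025), k2=(-0.081, 0.055, 0.025), k3=(-0.081, 0.055, 0.025), k4=(-0.081, 0.056, 0.026); state += dt/6·(k1+2k2+2k3+k4)
t=0.020: state=(0.944, 0.055, 0.001)
t=0.040: state=(0.943, 0.056, 0.001)
t=0.060: state=(0.941, 0.057, 0.002)
continuing one RK4 step at a time; state shown every 10 steps (Δt=0.2):
t=0.200: state=(0.928, 0.066, 0.006)
t=0.400: state=(0.907, 0.080, 0.012)
t=0.600: state=(0.883, 0.097, 0.021)
t=0.800: state=(0.854, 0.116, 0.030)
t=1.000: state=(0.821, 0.137, 0.042)
t=1.200: state=(0.784, 0.160, 0.056)
t=1.400: state=(0.742, 0.186, 0.072)
t=1.600: state=(0.698, 0.212, 0.091)
t=1.800: state=(0.650, 0.238, 0.112)
t=2.000: state=(0.601, 0.264, 0.135)
t=2.200: state=(0.551, 0.288, 0.161)
t=2.400: state=(0.502, 0.310, 0.189)
t=2.600: state=(0.454, 0.327, 0.218)
t=2.800: state=(0.409, 0.342, 0.250)
t=3.000: state=(0.367, 0.351, 0.282)
t=3.200: state=(0.328, 0.357, 0.315)
t=3.280: state=(0.314, 0.358, 0.328)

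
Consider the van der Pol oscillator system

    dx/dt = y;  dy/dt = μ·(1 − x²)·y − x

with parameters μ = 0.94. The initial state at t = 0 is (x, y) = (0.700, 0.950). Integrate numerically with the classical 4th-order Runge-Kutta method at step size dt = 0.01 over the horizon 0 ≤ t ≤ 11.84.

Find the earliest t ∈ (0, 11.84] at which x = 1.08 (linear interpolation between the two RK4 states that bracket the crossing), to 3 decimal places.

t=0.000: state=(0.700, 0.950)
step 1 (dt=0.01): k1=(0.950, -0.245), k2=(0.949, -0.256), k3=(0.949, -0.256), k4=(0.947, -0.267); state += dt/6·(k1+2k2+2k3+k4)
t=0.010: state=(0.709, 0.947)
t=0.020: state=(0.719, 0.945)
t=0.030: state=(0.728, 0.942)
t=0.460: state=(1.075, 0.606)
next step: t=0.470: state=(1.081, 0.595) — x has crossed 1.08
linear interpolation between t=0.460 (1.07465) and t=0.470 (1.08066) → t≈0.469

t = 0.469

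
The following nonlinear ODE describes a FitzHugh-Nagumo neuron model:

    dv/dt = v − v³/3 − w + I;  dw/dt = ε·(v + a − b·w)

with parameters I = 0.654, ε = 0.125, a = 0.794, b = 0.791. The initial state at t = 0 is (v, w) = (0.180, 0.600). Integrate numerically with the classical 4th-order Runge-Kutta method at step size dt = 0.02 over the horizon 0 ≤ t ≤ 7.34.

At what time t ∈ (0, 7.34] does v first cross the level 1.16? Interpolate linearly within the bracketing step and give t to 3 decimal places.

t=0.000: state=(0.180, 0.600)
step 1 (dt=0.02): k1=(0.232, 0.062), k2=(0.234, 0.063), k3=(0.234, 0.063), k4=(0.235, 0.063); state += dt/6·(k1+2k2+2k3+k4)
t=0.020: state=(0.185, 0.601)
t=0.040: state=(0.189, 0.603)
t=0.060: state=(0.194, 0.604)
continuing one RK4 step at a time; state shown every 25 steps (Δt=0.5):
t=0.500: state=(0.319, 0.634)
t=1.000: state=(0.511, 0.677)
t=1.500: state=(0.758, 0.732)
t=2.000: state=(1.028, 0.799)
t=2.260: state=(1.156, 0.840)
next step: t=2.280: state=(1.165, 0.843) — v has crossed 1.16
linear interpolation between t=2.260 (1.15591) and t=2.280 (1.16496) → t≈2.269

t = 2.269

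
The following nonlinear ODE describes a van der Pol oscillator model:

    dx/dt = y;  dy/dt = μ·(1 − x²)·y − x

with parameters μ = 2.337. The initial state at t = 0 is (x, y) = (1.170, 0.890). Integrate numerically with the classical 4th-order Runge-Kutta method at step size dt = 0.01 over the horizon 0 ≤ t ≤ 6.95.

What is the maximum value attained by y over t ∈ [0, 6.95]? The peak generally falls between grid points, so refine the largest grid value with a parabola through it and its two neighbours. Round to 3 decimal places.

t=0.000: state=(1.170, 0.890)
step 1 (dt=0.01): k1=(0.890, -1.937), k2=(0.880, -1.955), k3=(0.880, -1.954), k4=(0.870, -1.971); state += dt/6·(k1+2k2+2k3+k4)
t=0.010: state=(1.179, 0.870)
t=0.020: state=(1.187, 0.851)
t=0.030: state=(1.196, 0.830)
continuing one RK4 step at a time; state shown every 25 steps (Δt=0.25):
t=0.250: state=(1.327, 0.369)
t=0.500: state=(1.365, -0.041)
t=0.750: state=(1.320, -0.294)
t=1.000: state=(1.224, -0.474)
t=1.250: state=(1.083, -0.654)
t=1.500: state=(0.890, -0.913)
t=1.750: state=(0.610, -1.385)
t=2.000: state=(0.155, -2.374)
t=2.250: state=(-0.638, -3.972)
t=2.500: state=(-1.602, -2.938)
t=2.750: state=(-1.986, -0.477)
t=3.000: state=(-2.004, 0.154)
t=3.250: state=(-1.948, 0.267)
t=3.500: state=(-1.876, 0.301)
t=3.750: state=(-1.798, 0.326)
t=4.000: state=(-1.713, 0.352)
t=4.250: state=(-1.621, 0.386)
t=4.500: state=(-1.520, 0.430)
t=4.750: state=(-1.405, 0.491)
t=5.000: state=(-1.272, 0.579)
t=5.250: state=(-1.111, 0.719)
t=5.500: state=(-0.904, 0.963)
t=5.750: state=(-0.610, 1.443)
t=6.000: state=(-0.137, 2.473)
t=6.250: state=(0.687, 4.084)
t=6.500: state=(1.647, 2.799)
t=6.750: state=(2.000, 0.404)
t=6.950: state=(2.017, -0.118)
largest grid value and its neighbours: y(6.300)=4.22464, y(6.310)=4.23133, y(6.320)=4.22977
parabola through these three points peaks at t≈6.313 with y≈4.23173

max y = 4.232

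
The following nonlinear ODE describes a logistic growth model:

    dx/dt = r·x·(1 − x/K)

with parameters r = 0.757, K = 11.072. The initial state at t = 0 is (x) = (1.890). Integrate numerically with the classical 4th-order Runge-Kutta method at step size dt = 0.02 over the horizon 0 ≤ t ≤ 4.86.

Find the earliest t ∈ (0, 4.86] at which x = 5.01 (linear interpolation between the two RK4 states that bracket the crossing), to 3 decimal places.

t=0.000: state=(1.890)
step 1 (dt=0.02): k1=(1.187), k2=(1.192), k3=(1.192), k4=(1.198); state += dt/6·(k1+2k2+2k3+k4)
t=0.020: state=(1.914)
t=0.040: state=(1.938)
t=0.060: state=(1.962)
continuing one RK4 step at a time; state shown every 10 steps (Δt=0.2):
t=0.200: state=(2.139)
t=0.400: state=(2.413)
t=0.600: state=(2.711)
t=0.800: state=(3.032)
t=1.000: state=(3.377)
t=1.200: state=(3.742)
t=1.400: state=(4.126)
t=1.600: state=(4.525)
t=1.800: state=(4.935)
t=1.820: state=(4.976)
next step: t=1.840: state=(5.018) — x has crossed 5.01
linear interpolation between t=1.820 (4.97621) and t=1.840 (5.01772) → t≈1.836

t = 1.836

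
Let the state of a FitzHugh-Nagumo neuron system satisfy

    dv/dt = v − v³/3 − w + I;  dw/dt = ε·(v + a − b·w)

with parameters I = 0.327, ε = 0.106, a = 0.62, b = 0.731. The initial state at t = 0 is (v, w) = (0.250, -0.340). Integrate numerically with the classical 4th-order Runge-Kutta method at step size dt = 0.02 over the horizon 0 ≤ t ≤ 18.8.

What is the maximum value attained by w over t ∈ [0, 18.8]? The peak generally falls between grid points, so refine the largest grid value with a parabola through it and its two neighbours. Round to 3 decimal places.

max w = 1.295

t=0.000: state=(0.250, -0.340)
step 1 (dt=0.02): k1=(0.912, 0.119), k2=(0.919, 0.119), k3=(0.919, 0.119), k4=(0.927, 0.120); state += dt/6·(k1+2k2+2k3+k4)
t=0.020: state=(0.268, -0.338)
t=0.040: state=(0.287, -0.335)
t=0.060: state=(0.306, -0.333)
continuing one RK4 step at a time; state shown every 50 steps (Δt=1):
t=1.000: state=(1.379, -0.169)
t=2.000: state=(1.822, 0.079)
t=3.000: state=(1.778, 0.321)
t=4.000: state=(1.678, 0.536)
t=5.000: state=(1.568, 0.725)
t=6.000: state=(1.448, 0.888)
t=7.000: state=(1.315, 1.026)
t=8.000: state=(1.159, 1.139)
t=9.000: state=(0.960, 1.226)
t=10.000: state=(0.662, 1.282)
t=11.000: state=(0.072, 1.291)
t=12.000: state=(-1.255, 1.202)
t=13.000: state=(-1.963, 0.999)
t=14.000: state=(-1.950, 0.787)
t=15.000: state=(-1.882, 0.596)
t=16.000: state=(-1.811, 0.426)
t=17.000: state=(-1.742, 0.277)
t=18.000: state=(-1.673, 0.145)
t=18.800: state=(-1.618, 0.052)
largest grid value and its neighbours: w(10.640)=1.29476, w(10.660)=1.29478, w(10.680)=1.29478
parabola through these three points peaks at t≈10.667 with w≈1.29479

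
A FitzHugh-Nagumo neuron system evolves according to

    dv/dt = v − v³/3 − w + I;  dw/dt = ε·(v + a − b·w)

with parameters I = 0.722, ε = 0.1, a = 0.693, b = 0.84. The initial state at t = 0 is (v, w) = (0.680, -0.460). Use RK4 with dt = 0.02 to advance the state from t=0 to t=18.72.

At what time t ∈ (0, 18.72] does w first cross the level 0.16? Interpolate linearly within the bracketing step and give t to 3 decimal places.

t=0.000: state=(0.680, -0.460)
step 1 (dt=0.02): k1=(1.757, 0.176), k2=(1.765, 0.178), k3=(1.765, 0.178), k4=(1.772, 0.179); state += dt/6·(k1+2k2+2k3+k4)
t=0.020: state=(0.715, -0.456)
t=0.040: state=(0.751, -0.453)
t=0.060: state=(0.787, -0.449)
continuing one RK4 step at a time; state shown every 50 steps (Δt=1):
t=1.000: state=(1.962, -0.216)
t=2.000: state=(2.020, 0.062)
t=2.360: state=(1.993, 0.156)
next step: t=2.380: state=(1.991, 0.161) — w has crossed 0.16
linear interpolation between t=2.360 (0.15610) and t=2.380 (0.16120) → t≈2.375

t = 2.375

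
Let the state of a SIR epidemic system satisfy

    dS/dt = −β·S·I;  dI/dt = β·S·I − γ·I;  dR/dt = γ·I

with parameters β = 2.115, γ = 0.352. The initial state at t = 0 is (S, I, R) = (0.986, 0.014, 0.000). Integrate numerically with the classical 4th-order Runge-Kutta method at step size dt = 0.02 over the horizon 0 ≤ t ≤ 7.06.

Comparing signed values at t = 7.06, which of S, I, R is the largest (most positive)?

t=0.000: state=(0.986, 0.014, 0.000)
step 1 (dt=0.02): k1=(-0.029, 0.024, 0.005), k2=(-0.030, 0.025, 0.005), k3=(-0.030, 0.025, 0.005), k4=(-0.030, 0.025, 0.005); state += dt/6·(k1+2k2+2k3+k4)
t=0.020: state=(0.985, 0.014, 0.000)
t=0.040: state=(0.985, 0.015, 0.000)
t=0.060: state=(0.984, 0.016, 0.000)
continuing one RK4 step at a time; state shown every 25 steps (Δt=0.5):
t=0.500: state=(0.963, 0.033, 0.004)
t=1.000: state=(0.912, 0.075, 0.013)
t=1.500: state=(0.811, 0.157, 0.033)
t=2.000: state=(0.644, 0.285, 0.071)
t=2.500: state=(0.442, 0.425, 0.134)
t=3.000: state=(0.267, 0.516, 0.217)
t=3.500: state=(0.152, 0.537, 0.311)
t=4.000: state=(0.087, 0.509, 0.404)
t=4.500: state=(0.052, 0.459, 0.489)
t=5.000: state=(0.033, 0.402, 0.565)
t=5.500: state=(0.022, 0.347, 0.631)
t=6.000: state=(0.016, 0.297, 0.687)
t=6.500: state=(0.012, 0.253, 0.735)
t=7.000: state=(0.009, 0.214, 0.776)
t=7.060: state=(0.009, 0.210, 0.781)
compare at T: S=0.009, I=0.210, R=0.781

largest component: R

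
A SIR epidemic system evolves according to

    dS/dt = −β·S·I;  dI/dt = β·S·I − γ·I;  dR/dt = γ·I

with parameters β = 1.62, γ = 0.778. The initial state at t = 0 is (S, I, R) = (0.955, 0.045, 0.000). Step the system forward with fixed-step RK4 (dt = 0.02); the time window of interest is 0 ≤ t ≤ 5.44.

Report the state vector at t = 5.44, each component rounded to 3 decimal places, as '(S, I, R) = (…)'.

t=0.000: state=(0.955, 0.045, 0.000)
step 1 (dt=0.02): k1=(-0.070, 0.035, 0.035), k2=(-0.070, 0.035, 0.035), k3=(-0.070, 0.035, 0.035), k4=(-0.071, 0.035, 0.036); state += dt/6·(k1+2k2+2k3+k4)
t=0.020: state=(0.954, 0.046, 0.001)
t=0.040: state=(0.952, 0.046, 0.001)
t=0.060: state=(0.951, 0.047, 0.002)
continuing one RK4 step at a time; state shown every 10 steps (Δt=0.2):
t=0.200: state=(0.940, 0.052, 0.008)
t=0.400: state=(0.923, 0.061, 0.016)
t=0.600: state=(0.904, 0.070, 0.026)
t=0.800: state=(0.882, 0.080, 0.038)
t=1.000: state=(0.858, 0.090, 0.051)
t=1.200: state=(0.832, 0.102, 0.066)
t=1.400: state=(0.803, 0.114, 0.083)
t=1.600: state=(0.773, 0.126, 0.102)
t=1.800: state=(0.741, 0.137, 0.122)
t=2.000: state=(0.707, 0.149, 0.144)
t=2.200: state=(0.673, 0.159, 0.168)
t=2.400: state=(0.638, 0.168, 0.194)
t=2.600: state=(0.603, 0.176, 0.221)
t=2.800: state=(0.569, 0.182, 0.248)
t=3.000: state=(0.536, 0.187, 0.277)
t=3.200: state=(0.505, 0.189, 0.306)
t=3.400: state=(0.474, 0.190, 0.336)
t=3.600: state=(0.446, 0.188, 0.365)
t=3.800: state=(0.420, 0.186, 0.394)
t=4.000: state=(0.396, 0.181, 0.423)
t=4.200: state=(0.374, 0.176, 0.451)
t=4.400: state=(0.353, 0.169, 0.478)
t=4.600: state=(0.335, 0.162, 0.503)
t=4.800: state=(0.318, 0.154, 0.528)
t=5.000: state=(0.303, 0.146, 0.551)
t=5.200: state=(0.289, 0.137, 0.573)
t=5.400: state=(0.277, 0.129, 0.594)
t=5.440: state=(0.275, 0.127, 0.598)

(S, I, R) = (0.275, 0.127, 0.598)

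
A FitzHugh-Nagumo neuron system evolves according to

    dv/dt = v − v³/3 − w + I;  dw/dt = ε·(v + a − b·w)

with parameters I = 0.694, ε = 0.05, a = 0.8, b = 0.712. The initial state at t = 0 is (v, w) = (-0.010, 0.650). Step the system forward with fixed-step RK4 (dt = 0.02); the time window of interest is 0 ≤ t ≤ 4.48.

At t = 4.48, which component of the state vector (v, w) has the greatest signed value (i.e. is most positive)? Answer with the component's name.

t=0.000: state=(-0.010, 0.650)
step 1 (dt=0.02): k1=(0.034, 0.016), k2=(0.034, 0.016), k3=(0.034, 0.016), k4=(0.034, 0.016); state += dt/6·(k1+2k2+2k3+k4)
t=0.020: state=(-0.009, 0.650)
t=0.040: state=(-0.009, 0.651)
t=0.060: state=(-0.008, 0.651)
continuing one RK4 step at a time; state shown every 10 steps (Δt=0.2):
t=0.200: state=(-0.003, 0.653)
t=0.400: state=(0.005, 0.657)
t=0.600: state=(0.014, 0.660)
t=0.800: state=(0.025, 0.664)
t=1.000: state=(0.036, 0.667)
t=1.200: state=(0.050, 0.671)
t=1.400: state=(0.066, 0.675)
t=1.600: state=(0.084, 0.678)
t=1.800: state=(0.106, 0.683)
t=2.000: state=(0.131, 0.687)
t=2.200: state=(0.161, 0.691)
t=2.400: state=(0.196, 0.696)
t=2.600: state=(0.238, 0.701)
t=2.800: state=(0.287, 0.707)
t=3.000: state=(0.345, 0.713)
t=3.200: state=(0.412, 0.720)
t=3.400: state=(0.490, 0.727)
t=3.600: state=(0.579, 0.735)
t=3.800: state=(0.679, 0.744)
t=4.000: state=(0.788, 0.754)
t=4.200: state=(0.904, 0.765)
t=4.400: state=(1.021, 0.778)
t=4.480: state=(1.068, 0.783)
compare at T: v=1.068, w=0.783

largest component: v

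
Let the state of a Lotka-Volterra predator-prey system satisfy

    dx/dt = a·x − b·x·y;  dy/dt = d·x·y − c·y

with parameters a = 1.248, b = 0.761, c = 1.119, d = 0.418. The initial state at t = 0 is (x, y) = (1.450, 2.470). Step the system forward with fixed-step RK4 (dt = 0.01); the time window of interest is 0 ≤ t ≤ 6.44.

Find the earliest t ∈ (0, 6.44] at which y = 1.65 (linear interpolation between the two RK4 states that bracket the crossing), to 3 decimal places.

t = 0.682

t=0.000: state=(1.450, 2.470)
step 1 (dt=0.01): k1=(-0.916, -1.267), k2=(-0.906, -1.268), k3=(-0.906, -1.268), k4=(-0.896, -1.270); state += dt/6·(k1+2k2+2k3+k4)
t=0.010: state=(1.441, 2.457)
t=0.020: state=(1.432, 2.445)
t=0.030: state=(1.423, 2.432)
continuing one RK4 step at a time; state shown every 25 steps (Δt=0.25):
t=0.250: state=(1.276, 2.151)
t=0.500: state=(1.192, 1.849)
t=0.680: state=(1.175, 1.652)
next step: t=0.690: state=(1.175, 1.642) — y has crossed 1.65
linear interpolation between t=0.680 (1.65205) and t=0.690 (1.64170) → t≈0.682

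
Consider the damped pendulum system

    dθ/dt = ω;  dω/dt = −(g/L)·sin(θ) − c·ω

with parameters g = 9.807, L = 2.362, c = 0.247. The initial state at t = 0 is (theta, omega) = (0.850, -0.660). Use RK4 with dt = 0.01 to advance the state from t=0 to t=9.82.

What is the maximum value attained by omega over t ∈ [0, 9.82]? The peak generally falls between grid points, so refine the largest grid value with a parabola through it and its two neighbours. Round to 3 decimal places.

t=0.000: state=(0.850, -0.660)
step 1 (dt=0.01): k1=(-0.660, -2.956), k2=(-0.675, -2.944), k3=(-0.675, -2.943), k4=(-0.689, -2.930); state += dt/6·(k1+2k2+2k3+k4)
t=0.010: state=(0.843, -0.689)
t=0.020: state=(0.836, -0.719)
t=0.030: state=(0.829, -0.748)
continuing one RK4 step at a time; state shown every 50 steps (Δt=0.5):
t=0.500: state=(0.228, -1.625)
t=1.000: state=(-0.516, -1.106)
t=1.500: state=(-0.736, 0.257)
t=2.000: state=(-0.319, 1.266)
t=2.500: state=(0.324, 1.086)
t=3.000: state=(0.612, -0.002)
t=3.500: state=(0.345, -0.962)
t=4.000: state=(-0.190, -0.991)
t=4.500: state=(-0.496, -0.151)
t=5.000: state=(-0.337, 0.718)
t=5.500: state=(0.098, 0.869)
t=6.000: state=(0.396, 0.235)
t=6.500: state=(0.313, -0.526)
t=7.000: state=(-0.036, -0.743)
t=7.500: state=(-0.312, -0.276)
t=8.000: state=(-0.281, 0.378)
t=8.500: state=(-0.005, 0.625)
t=9.000: state=(0.243, 0.288)
t=9.500: state=(0.247, -0.264)
t=9.820: state=(0.122, -0.484)
largest grid value and its neighbours: omega(2.170)=1.35578, omega(2.180)=1.35605, omega(2.190)=1.35575
parabola through these three points peaks at t≈2.180 with omega≈1.35605

max omega = 1.356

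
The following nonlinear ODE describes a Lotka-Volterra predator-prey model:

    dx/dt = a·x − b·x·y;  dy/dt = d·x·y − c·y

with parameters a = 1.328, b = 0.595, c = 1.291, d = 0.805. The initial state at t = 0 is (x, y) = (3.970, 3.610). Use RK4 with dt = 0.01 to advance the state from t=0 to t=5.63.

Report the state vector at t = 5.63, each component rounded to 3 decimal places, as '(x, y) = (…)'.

(x, y) = (2.817, 5.270)

t=0.000: state=(3.970, 3.610)
step 1 (dt=0.01): k1=(-3.255, 6.877), k2=(-3.323, 6.894), k3=(-3.323, 6.893), k4=(-3.389, 6.909); state += dt/6·(k1+2k2+2k3+k4)
t=0.010: state=(3.937, 3.679)
t=0.020: state=(3.902, 3.748)
t=0.030: state=(3.866, 3.818)
continuing one RK4 step at a time; state shown every 20 steps (Δt=0.2):
t=0.200: state=(3.105, 4.953)
t=0.400: state=(2.119, 5.817)
t=0.600: state=(1.364, 5.923)
t=0.800: state=(0.900, 5.471)
t=1.000: state=(0.637, 4.773)
t=1.200: state=(0.492, 4.033)
t=1.400: state=(0.414, 3.349)
t=1.600: state=(0.376, 2.756)
t=1.800: state=(0.364, 2.258)
t=2.000: state=(0.372, 1.851)
t=2.200: state=(0.398, 1.521)
t=2.400: state=(0.440, 1.256)
t=2.600: state=(0.500, 1.046)
t=2.800: state=(0.582, 0.882)
t=3.000: state=(0.689, 0.754)
t=3.200: state=(0.827, 0.658)
t=3.400: state=(1.001, 0.588)
t=3.600: state=(1.221, 0.543)
t=3.800: state=(1.495, 0.522)
t=4.000: state=(1.833, 0.526)
t=4.200: state=(2.241, 0.564)
t=4.400: state=(2.721, 0.649)
t=4.600: state=(3.257, 0.810)
t=4.800: state=(3.797, 1.105)
t=5.000: state=(4.220, 1.631)
t=5.200: state=(4.317, 2.521)
t=5.400: state=(3.878, 3.795)
t=5.600: state=(2.970, 5.108)
t=5.630: state=(2.817, 5.270)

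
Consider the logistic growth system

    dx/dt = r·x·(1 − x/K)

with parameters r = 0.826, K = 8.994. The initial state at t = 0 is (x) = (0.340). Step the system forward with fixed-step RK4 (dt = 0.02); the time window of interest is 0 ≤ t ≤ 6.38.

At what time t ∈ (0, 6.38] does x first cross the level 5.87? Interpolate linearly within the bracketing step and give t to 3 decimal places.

t = 4.682

t=0.000: state=(0.340)
step 1 (dt=0.02): k1=(0.270), k2=(0.272), k3=(0.272), k4=(0.274); state += dt/6·(k1+2k2+2k3+k4)
t=0.020: state=(0.345)
t=0.040: state=(0.351)
t=0.060: state=(0.357)
continuing one RK4 step at a time; state shown every 25 steps (Δt=0.5):
t=0.500: state=(0.504)
t=1.000: state=(0.741)
t=1.500: state=(1.074)
t=2.000: state=(1.530)
t=2.500: state=(2.127)
t=3.000: state=(2.868)
t=3.500: state=(3.727)
t=4.000: state=(4.648)
t=4.500: state=(5.556)
t=4.680: state=(5.866)
next step: t=4.700: state=(5.900) — x has crossed 5.87
linear interpolation between t=4.680 (5.86614) and t=4.700 (5.89976) → t≈4.682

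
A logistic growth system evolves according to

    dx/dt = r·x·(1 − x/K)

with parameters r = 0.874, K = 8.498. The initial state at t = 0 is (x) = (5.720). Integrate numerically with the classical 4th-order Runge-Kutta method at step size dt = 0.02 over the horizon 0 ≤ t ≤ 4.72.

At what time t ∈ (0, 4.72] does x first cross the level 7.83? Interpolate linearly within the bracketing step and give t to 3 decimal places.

t=0.000: state=(5.720)
step 1 (dt=0.02): k1=(1.634), k2=(1.629), k3=(1.629), k4=(1.624); state += dt/6·(k1+2k2+2k3+k4)
t=0.020: state=(5.753)
t=0.040: state=(5.785)
t=0.060: state=(5.817)
continuing one RK4 step at a time; state shown every 10 steps (Δt=0.2):
t=0.200: state=(6.036)
t=0.400: state=(6.331)
t=0.600: state=(6.601)
t=0.800: state=(6.846)
t=1.000: state=(7.066)
t=1.200: state=(7.262)
t=1.400: state=(7.436)
t=1.600: state=(7.588)
t=1.800: state=(7.720)
t=1.980: state=(7.825)
next step: t=2.000: state=(7.835) — x has crossed 7.83
linear interpolation between t=1.980 (7.82464) and t=2.000 (7.83540) → t≈1.990

t = 1.990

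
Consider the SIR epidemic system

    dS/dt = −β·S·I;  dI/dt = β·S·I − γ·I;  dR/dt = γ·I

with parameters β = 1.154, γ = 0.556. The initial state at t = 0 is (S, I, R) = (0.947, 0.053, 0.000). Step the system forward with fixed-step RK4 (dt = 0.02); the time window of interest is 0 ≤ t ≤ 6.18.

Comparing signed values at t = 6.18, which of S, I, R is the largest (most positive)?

largest component: R

t=0.000: state=(0.947, 0.053, 0.000)
step 1 (dt=0.02): k1=(-0.058, 0.028, 0.029), k2=(-0.058, 0.029, 0.030), k3=(-0.058, 0.029, 0.030), k4=(-0.058, 0.029, 0.030); state += dt/6·(k1+2k2+2k3+k4)
t=0.020: state=(0.946, 0.054, 0.001)
t=0.040: state=(0.945, 0.054, 0.001)
t=0.060: state=(0.943, 0.055, 0.002)
continuing one RK4 step at a time; state shown every 10 steps (Δt=0.2):
t=0.200: state=(0.935, 0.059, 0.006)
t=0.400: state=(0.922, 0.065, 0.013)
t=0.600: state=(0.907, 0.072, 0.021)
t=0.800: state=(0.891, 0.079, 0.029)
t=1.000: state=(0.874, 0.087, 0.038)
t=1.200: state=(0.856, 0.095, 0.049)
t=1.400: state=(0.837, 0.104, 0.060)
t=1.600: state=(0.816, 0.112, 0.072)
t=1.800: state=(0.794, 0.121, 0.085)
t=2.000: state=(0.772, 0.130, 0.099)
t=2.200: state=(0.748, 0.138, 0.113)
t=2.400: state=(0.724, 0.147, 0.129)
t=2.600: state=(0.699, 0.155, 0.146)
t=2.800: state=(0.674, 0.162, 0.164)
t=3.000: state=(0.649, 0.169, 0.182)
t=3.200: state=(0.624, 0.175, 0.201)
t=3.400: state=(0.599, 0.180, 0.221)
t=3.600: state=(0.574, 0.185, 0.241)
t=3.800: state=(0.550, 0.188, 0.262)
t=4.000: state=(0.526, 0.191, 0.283)
t=4.200: state=(0.503, 0.192, 0.304)
t=4.400: state=(0.482, 0.193, 0.326)
t=4.600: state=(0.461, 0.192, 0.347)
t=4.800: state=(0.441, 0.191, 0.368)
t=5.000: state=(0.422, 0.189, 0.390)
t=5.200: state=(0.404, 0.186, 0.410)
t=5.400: state=(0.387, 0.182, 0.431)
t=5.600: state=(0.372, 0.178, 0.451)
t=5.800: state=(0.357, 0.173, 0.470)
t=6.000: state=(0.343, 0.168, 0.489)
t=6.180: state=(0.331, 0.163, 0.506)
compare at T: S=0.331, I=0.163, R=0.506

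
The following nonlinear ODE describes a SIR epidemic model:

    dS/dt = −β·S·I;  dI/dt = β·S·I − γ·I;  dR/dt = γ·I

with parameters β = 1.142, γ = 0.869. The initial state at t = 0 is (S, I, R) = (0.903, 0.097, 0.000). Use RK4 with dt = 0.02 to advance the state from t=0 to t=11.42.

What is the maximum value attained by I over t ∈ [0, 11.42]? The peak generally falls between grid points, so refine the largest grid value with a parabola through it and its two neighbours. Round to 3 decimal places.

max I = 0.109

t=0.000: state=(0.903, 0.097, 0.000)
step 1 (dt=0.02): k1=(-0.100, 0.016, 0.084), k2=(-0.100, 0.016, 0.084), k3=(-0.100, 0.016, 0.084), k4=(-0.100, 0.016, 0.085); state += dt/6·(k1+2k2+2k3+k4)
t=0.020: state=(0.901, 0.097, 0.002)
t=0.040: state=(0.899, 0.098, 0.003)
t=0.060: state=(0.897, 0.098, 0.005)
continuing one RK4 step at a time; state shown every 25 steps (Δt=0.5):
t=0.500: state=(0.853, 0.104, 0.044)
t=1.000: state=(0.803, 0.108, 0.090)
t=1.500: state=(0.754, 0.109, 0.137)
t=2.000: state=(0.709, 0.107, 0.184)
t=2.500: state=(0.668, 0.103, 0.229)
t=3.000: state=(0.631, 0.096, 0.273)
t=3.500: state=(0.599, 0.089, 0.313)
t=4.000: state=(0.570, 0.080, 0.350)
t=4.500: state=(0.546, 0.071, 0.382)
t=5.000: state=(0.526, 0.063, 0.412)
t=5.500: state=(0.509, 0.055, 0.437)
t=6.000: state=(0.494, 0.047, 0.459)
t=6.500: state=(0.482, 0.040, 0.478)
t=7.000: state=(0.472, 0.034, 0.494)
t=7.500: state=(0.463, 0.029, 0.508)
t=8.000: state=(0.456, 0.024, 0.519)
t=8.500: state=(0.451, 0.020, 0.529)
t=9.000: state=(0.446, 0.017, 0.537)
t=9.500: state=(0.442, 0.014, 0.544)
t=10.000: state=(0.439, 0.012, 0.550)
t=10.500: state=(0.436, 0.010, 0.554)
t=11.000: state=(0.434, 0.008, 0.558)
t=11.420: state=(0.432, 0.007, 0.561)
largest grid value and its neighbours: I(1.400)=0.10881, I(1.420)=0.10881, I(1.440)=0.10881
parabola through these three points peaks at t≈1.430 with I≈0.10881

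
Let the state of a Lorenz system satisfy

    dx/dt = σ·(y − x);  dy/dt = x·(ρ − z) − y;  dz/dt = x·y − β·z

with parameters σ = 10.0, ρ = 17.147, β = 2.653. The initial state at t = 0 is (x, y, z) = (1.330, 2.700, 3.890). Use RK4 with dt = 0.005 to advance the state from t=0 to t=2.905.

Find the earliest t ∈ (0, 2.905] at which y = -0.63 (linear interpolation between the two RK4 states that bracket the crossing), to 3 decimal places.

t=0.000: state=(1.330, 2.700, 3.890)
step 1 (dt=0.005): k1=(13.700, 14.932, -6.729), k2=(13.731, 15.371, -6.541), k3=(13.741, 15.371, -6.541), k4=(13.781, 15.812, -6.349); state += dt/6·(k1+2k2+2k3+k4)
t=0.005: state=(1.399, 2.777, 3.857)
t=0.010: state=(1.468, 2.858, 3.827)
t=0.015: state=(1.538, 2.944, 3.798)
continuing one RK4 step at a time; state shown every 20 steps (Δt=0.1):
t=0.100: state=(2.990, 5.141, 3.726)
t=0.200: state=(5.961, 9.851, 5.819)
t=0.300: state=(10.425, 14.769, 13.843)
t=0.400: state=(12.153, 10.194, 24.597)
t=0.500: state=(7.424, 1.540, 23.749)
t=0.600: state=(2.697, -0.548, 18.307)
t=0.700: state=(0.678, -0.401, 13.973)
t=0.800: state=(0.067, -0.236, 10.709)
t=0.900: state=(-0.122, -0.249, 8.214)
t=1.000: state=(-0.251, -0.403, 6.305)
t=1.070: state=(-0.383, -0.618, 5.247)
next step: t=1.075: state=(-0.395, -0.638, 5.179) — y has crossed -0.63
linear interpolation between t=1.070 (-0.61774) and t=1.075 (-0.63782) → t≈1.073

t = 1.073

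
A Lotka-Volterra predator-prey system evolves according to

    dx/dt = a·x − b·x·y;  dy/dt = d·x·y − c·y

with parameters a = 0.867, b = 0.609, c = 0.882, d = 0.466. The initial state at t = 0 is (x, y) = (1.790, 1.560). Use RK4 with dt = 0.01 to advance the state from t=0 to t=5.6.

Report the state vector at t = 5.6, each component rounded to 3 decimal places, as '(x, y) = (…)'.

t=0.000: state=(1.790, 1.560)
step 1 (dt=0.01): k1=(-0.149, -0.075), k2=(-0.148, -0.075), k3=(-0.148, -0.075), k4=(-0.148, -0.076); state += dt/6·(k1+2k2+2k3+k4)
t=0.010: state=(1.789, 1.559)
t=0.020: state=(1.787, 1.558)
t=0.030: state=(1.786, 1.558)
continuing one RK4 step at a time; state shown every 20 steps (Δt=0.2):
t=0.200: state=(1.762, 1.543)
t=0.400: state=(1.739, 1.523)
t=0.600: state=(1.720, 1.500)
t=0.800: state=(1.707, 1.475)
t=1.000: state=(1.699, 1.449)
t=1.200: state=(1.697, 1.423)
t=1.400: state=(1.699, 1.397)
t=1.600: state=(1.708, 1.373)
t=1.800: state=(1.721, 1.350)
t=2.000: state=(1.738, 1.330)
t=2.200: state=(1.760, 1.312)
t=2.400: state=(1.786, 1.297)
t=2.600: state=(1.815, 1.286)
t=2.800: state=(1.847, 1.279)
t=3.000: state=(1.880, 1.275)
t=3.200: state=(1.914, 1.276)
t=3.400: state=(1.949, 1.280)
t=3.600: state=(1.982, 1.289)
t=3.800: state=(2.013, 1.302)
t=4.000: state=(2.041, 1.318)
t=4.200: state=(2.065, 1.338)
t=4.400: state=(2.084, 1.361)
t=4.600: state=(2.097, 1.386)
t=4.800: state=(2.103, 1.414)
t=5.000: state=(2.102, 1.442)
t=5.200: state=(2.094, 1.469)
t=5.400: state=(2.079, 1.496)
t=5.600: state=(2.057, 1.521)

(x, y) = (2.057, 1.521)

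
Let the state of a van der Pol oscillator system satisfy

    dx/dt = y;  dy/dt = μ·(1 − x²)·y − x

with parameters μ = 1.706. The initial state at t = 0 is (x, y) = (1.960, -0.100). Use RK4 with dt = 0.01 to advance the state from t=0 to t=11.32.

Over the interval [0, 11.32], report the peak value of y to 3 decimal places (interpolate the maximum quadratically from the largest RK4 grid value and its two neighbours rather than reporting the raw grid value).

max y = 3.464

t=0.000: state=(1.960, -0.100)
step 1 (dt=0.01): k1=(-0.100, -1.475), k2=(-0.107, -1.439), k3=(-0.107, -1.440), k4=(-0.114, -1.405); state += dt/6·(k1+2k2+2k3+k4)
t=0.010: state=(1.959, -0.114)
t=0.020: state=(1.958, -0.128)
t=0.030: state=(1.956, -0.141)
continuing one RK4 step at a time; state shown every 50 steps (Δt=0.5):
t=0.500: state=(1.812, -0.402)
t=1.000: state=(1.583, -0.516)
t=1.500: state=(1.285, -0.696)
t=2.000: state=(0.847, -1.124)
t=2.500: state=(0.017, -2.438)
t=3.000: state=(-1.535, -2.661)
t=3.500: state=(-2.016, 0.068)
t=4.000: state=(-1.877, 0.384)
t=4.500: state=(-1.660, 0.482)
t=5.000: state=(-1.386, 0.628)
t=5.500: state=(-1.005, 0.945)
t=6.000: state=(-0.346, 1.872)
t=6.500: state=(1.056, 3.430)
t=7.000: state=(2.001, 0.320)
t=7.500: state=(1.933, -0.342)
t=8.000: state=(1.732, -0.451)
t=8.500: state=(1.478, -0.573)
t=9.000: state=(1.140, -0.815)
t=9.500: state=(0.600, -1.465)
t=10.000: state=(-0.534, -3.245)
t=10.500: state=(-1.897, -1.116)
t=11.000: state=(-1.980, 0.271)
t=11.320: state=(-1.872, 0.387)
largest grid value and its neighbours: y(6.450)=3.46193, y(6.460)=3.46406, y(6.470)=3.46208
parabola through these three points peaks at t≈6.460 with y≈3.46406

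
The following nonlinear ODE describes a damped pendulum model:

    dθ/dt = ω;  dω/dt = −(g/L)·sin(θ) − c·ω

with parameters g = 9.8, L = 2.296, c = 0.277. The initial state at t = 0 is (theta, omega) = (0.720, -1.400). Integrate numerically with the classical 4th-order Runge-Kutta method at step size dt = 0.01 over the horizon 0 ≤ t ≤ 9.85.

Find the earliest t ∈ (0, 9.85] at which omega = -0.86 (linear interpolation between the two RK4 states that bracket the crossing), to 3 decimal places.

t=0.000: state=(0.720, -1.400)
step 1 (dt=0.01): k1=(-1.400, -2.427), k2=(-1.412, -2.401), k3=(-1.412, -2.401), k4=(-1.424, -2.374); state += dt/6·(k1+2k2+2k3+k4)
t=0.010: state=(0.706, -1.424)
t=0.020: state=(0.692, -1.447)
t=0.030: state=(0.677, -1.470)
continuing one RK4 step at a time; state shown every 50 steps (Δt=0.5):
t=0.500: state=(-0.149, -1.773)
t=0.900: state=(-0.704, -0.875)
next step: t=0.910: state=(-0.713, -0.845) — omega has crossed -0.86
linear interpolation between t=0.900 (-0.87529) and t=0.910 (-0.84514) → t≈0.905

t = 0.905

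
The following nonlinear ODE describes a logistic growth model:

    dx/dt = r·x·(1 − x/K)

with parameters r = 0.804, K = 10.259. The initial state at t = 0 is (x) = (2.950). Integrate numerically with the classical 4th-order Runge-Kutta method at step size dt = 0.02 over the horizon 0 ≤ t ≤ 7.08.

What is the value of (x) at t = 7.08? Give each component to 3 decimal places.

t=0.000: state=(2.950)
step 1 (dt=0.02): k1=(1.690), k2=(1.696), k3=(1.696), k4=(1.701); state += dt/6·(k1+2k2+2k3+k4)
t=0.020: state=(2.984)
t=0.040: state=(3.018)
t=0.060: state=(3.052)
continuing one RK4 step at a time; state shown every 25 steps (Δt=0.5):
t=0.500: state=(3.860)
t=1.000: state=(4.865)
t=1.500: state=(5.890)
t=2.000: state=(6.857)
t=2.500: state=(7.702)
t=3.000: state=(8.395)
t=3.500: state=(8.932)
t=4.000: state=(9.332)
t=4.500: state=(9.619)
t=5.000: state=(9.822)
t=5.500: state=(9.963)
t=6.000: state=(10.059)
t=6.500: state=(10.124)
t=7.000: state=(10.168)
t=7.080: state=(10.174)

(x) = (10.174)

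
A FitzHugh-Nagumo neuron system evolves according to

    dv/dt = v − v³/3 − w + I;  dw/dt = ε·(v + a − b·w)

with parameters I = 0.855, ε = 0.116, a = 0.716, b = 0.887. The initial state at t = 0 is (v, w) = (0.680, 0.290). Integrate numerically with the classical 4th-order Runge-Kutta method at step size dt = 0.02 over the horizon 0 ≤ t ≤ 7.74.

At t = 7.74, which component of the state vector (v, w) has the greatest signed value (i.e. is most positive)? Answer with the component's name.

largest component: w

t=0.000: state=(0.680, 0.290)
step 1 (dt=0.02): k1=(1.140, 0.132), k2=(1.145, 0.133), k3=(1.145, 0.133), k4=(1.149, 0.134); state += dt/6·(k1+2k2+2k3+k4)
t=0.020: state=(0.703, 0.293)
t=0.040: state=(0.726, 0.295)
t=0.060: state=(0.749, 0.298)
continuing one RK4 step at a time; state shown every 25 steps (Δt=0.5):
t=0.500: state=(1.262, 0.371)
t=1.000: state=(1.664, 0.477)
t=1.500: state=(1.804, 0.593)
t=2.000: state=(1.816, 0.706)
t=2.500: state=(1.788, 0.813)
t=3.000: state=(1.747, 0.913)
t=3.500: state=(1.702, 1.005)
t=4.000: state=(1.656, 1.090)
t=4.500: state=(1.609, 1.168)
t=5.000: state=(1.563, 1.240)
t=5.500: state=(1.516, 1.305)
t=6.000: state=(1.468, 1.364)
t=6.500: state=(1.420, 1.418)
t=7.000: state=(1.371, 1.466)
t=7.500: state=(1.321, 1.509)
t=7.740: state=(1.296, 1.528)
compare at T: v=1.296, w=1.528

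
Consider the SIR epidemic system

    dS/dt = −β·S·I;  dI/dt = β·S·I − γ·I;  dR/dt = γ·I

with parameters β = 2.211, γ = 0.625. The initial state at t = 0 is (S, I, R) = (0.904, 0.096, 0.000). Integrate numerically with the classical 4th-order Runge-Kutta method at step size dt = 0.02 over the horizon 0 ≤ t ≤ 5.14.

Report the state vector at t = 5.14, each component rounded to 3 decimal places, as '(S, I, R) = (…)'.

t=0.000: state=(0.904, 0.096, 0.000)
step 1 (dt=0.02): k1=(-0.192, 0.132, 0.060), k2=(-0.194, 0.133, 0.061), k3=(-0.194, 0.133, 0.061), k4=(-0.196, 0.135, 0.062); state += dt/6·(k1+2k2+2k3+k4)
t=0.020: state=(0.900, 0.099, 0.001)
t=0.040: state=(0.896, 0.101, 0.002)
t=0.060: state=(0.892, 0.104, 0.004)
continuing one RK4 step at a time; state shown every 10 steps (Δt=0.2):
t=0.200: state=(0.861, 0.125, 0.014)
t=0.400: state=(0.809, 0.160, 0.032)
t=0.600: state=(0.747, 0.199, 0.054)
t=0.800: state=(0.678, 0.241, 0.081)
t=1.000: state=(0.604, 0.282, 0.114)
t=1.200: state=(0.528, 0.320, 0.152)
t=1.400: state=(0.455, 0.351, 0.194)
t=1.600: state=(0.388, 0.373, 0.239)
t=1.800: state=(0.328, 0.385, 0.287)
t=2.000: state=(0.276, 0.389, 0.335)
t=2.200: state=(0.233, 0.384, 0.383)
t=2.400: state=(0.197, 0.372, 0.431)
t=2.600: state=(0.168, 0.356, 0.476)
t=2.800: state=(0.144, 0.337, 0.520)
t=3.000: state=(0.125, 0.315, 0.560)
t=3.200: state=(0.109, 0.293, 0.598)
t=3.400: state=(0.096, 0.270, 0.634)
t=3.600: state=(0.086, 0.248, 0.666)
t=3.800: state=(0.077, 0.227, 0.696)
t=4.000: state=(0.070, 0.207, 0.723)
t=4.200: state=(0.064, 0.188, 0.747)
t=4.400: state=(0.059, 0.171, 0.770)
t=4.600: state=(0.055, 0.155, 0.790)
t=4.800: state=(0.052, 0.140, 0.809)
t=5.000: state=(0.049, 0.126, 0.825)
t=5.140: state=(0.047, 0.117, 0.836)

(S, I, R) = (0.047, 0.117, 0.836)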